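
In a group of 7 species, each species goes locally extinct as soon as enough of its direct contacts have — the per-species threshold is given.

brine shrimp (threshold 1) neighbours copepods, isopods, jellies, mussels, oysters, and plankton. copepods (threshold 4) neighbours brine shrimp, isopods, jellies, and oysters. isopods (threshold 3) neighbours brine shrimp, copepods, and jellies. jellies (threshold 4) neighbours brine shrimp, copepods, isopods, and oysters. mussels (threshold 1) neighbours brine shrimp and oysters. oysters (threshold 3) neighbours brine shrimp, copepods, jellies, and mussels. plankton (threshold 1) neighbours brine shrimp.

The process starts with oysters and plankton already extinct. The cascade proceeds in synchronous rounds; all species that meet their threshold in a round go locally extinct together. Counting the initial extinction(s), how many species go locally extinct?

4

Round 1 — oysters, plankton go locally extinct (initial).
Round 2 — checking thresholds:
  brine shrimp: 2 of 6 neighbours ≥ 1, goes locally extinct.
  copepods: 1 of 4 neighbours < 4, holds.
  jellies: 1 of 4 neighbours < 4, holds.
  mussels: 1 of 2 neighbours ≥ 1, goes locally extinct.
Round 3 — no new extinctions; cascade stops.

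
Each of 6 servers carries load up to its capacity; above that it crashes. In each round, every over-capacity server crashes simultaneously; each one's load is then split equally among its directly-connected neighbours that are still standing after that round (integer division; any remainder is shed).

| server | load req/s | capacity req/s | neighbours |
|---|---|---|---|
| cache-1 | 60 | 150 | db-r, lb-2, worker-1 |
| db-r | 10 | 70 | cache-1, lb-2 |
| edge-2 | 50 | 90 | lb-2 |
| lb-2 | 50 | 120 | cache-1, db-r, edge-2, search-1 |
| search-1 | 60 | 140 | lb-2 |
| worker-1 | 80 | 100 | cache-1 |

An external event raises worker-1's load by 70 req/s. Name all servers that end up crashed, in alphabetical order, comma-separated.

cache-1, db-r, edge-2, lb-2, worker-1

Round 1 — worker-1 at 150 > 100. worker-1 crashes.
  worker-1 sheds 150 req/s to cache-1: 150 each.
    cache-1: 60+150 = 210 > 150
Round 2 — cache-1 crashes.
  cache-1 sheds 210 req/s to db-r, lb-2: 105 each.
    db-r: 10+105 = 115 > 70
    lb-2: 50+105 = 155 > 120
Round 3 — db-r, lb-2 crash.
  db-r sheds 115 req/s: no online neighbours, lost.
  lb-2 sheds 155 req/s to edge-2, search-1: 77 each (1 lost).
    edge-2: 50+77 = 127 > 90
    search-1: 60+77 = 137 ≤ 140
Round 4 — edge-2 crashes.
  edge-2 sheds 127 req/s: no online neighbours, lost.
No further crashes.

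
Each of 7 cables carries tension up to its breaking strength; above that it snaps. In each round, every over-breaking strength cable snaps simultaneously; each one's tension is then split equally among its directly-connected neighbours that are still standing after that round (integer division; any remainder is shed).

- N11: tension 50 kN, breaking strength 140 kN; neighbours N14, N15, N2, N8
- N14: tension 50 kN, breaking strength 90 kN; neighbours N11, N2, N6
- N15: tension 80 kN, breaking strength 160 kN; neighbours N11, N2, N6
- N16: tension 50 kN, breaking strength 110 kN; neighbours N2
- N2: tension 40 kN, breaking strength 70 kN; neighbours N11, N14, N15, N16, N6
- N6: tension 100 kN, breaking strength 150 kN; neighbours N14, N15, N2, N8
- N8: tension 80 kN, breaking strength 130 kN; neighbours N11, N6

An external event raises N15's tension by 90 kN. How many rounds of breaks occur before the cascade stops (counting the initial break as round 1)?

4

Round 1 — N15 at 170 > 160. N15 snaps.
  N15 sheds 170 kN to N11, N2, N6: 56 each (2 lost).
    N11: 50+56 = 106 ≤ 140
    N2: 40+56 = 96 > 70
    N6: 100+56 = 156 > 150
Round 2 — N2, N6 snap.
  N2 sheds 96 kN to N11, N14, N16: 32 each.
    N11: 106+32 = 138 ≤ 140
    N14: 50+32 = 82 ≤ 90
    N16: 50+32 = 82 ≤ 110
  N6 sheds 156 kN to N14, N8: 78 each.
    N14: 82+78 = 160 > 90
    N8: 80+78 = 158 > 130
Round 3 — N14, N8 snap.
  N14 sheds 160 kN to N11: 160 each.
    N11: 138+160 = 298 > 140
  N8 sheds 158 kN to N11: 158 each.
    N11: 298+158 = 456 > 140
Round 4 — N11 snaps.
  N11 sheds 456 kN: no online neighbours, lost.
No further breaks.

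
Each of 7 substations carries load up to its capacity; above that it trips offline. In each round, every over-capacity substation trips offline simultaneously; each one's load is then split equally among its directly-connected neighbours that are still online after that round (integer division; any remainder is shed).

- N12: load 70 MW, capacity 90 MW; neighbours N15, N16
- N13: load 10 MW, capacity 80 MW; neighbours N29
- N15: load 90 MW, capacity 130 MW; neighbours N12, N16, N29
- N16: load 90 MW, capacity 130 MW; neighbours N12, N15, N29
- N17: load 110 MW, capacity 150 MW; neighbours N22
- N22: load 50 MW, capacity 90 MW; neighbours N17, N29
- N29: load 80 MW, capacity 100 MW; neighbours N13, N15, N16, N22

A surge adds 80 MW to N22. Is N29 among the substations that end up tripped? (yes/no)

Round 1 — N22 at 130 > 90. N22 trips offline.
  N22 sheds 130 MW to N17, N29: 65 each.
    N17: 110+65 = 175 > 150
    N29: 80+65 = 145 > 100
Round 2 — N17, N29 trip offline.
  N17 sheds 175 MW: no online neighbours, lost.
  N29 sheds 145 MW to N13, N15, N16: 48 each (1 lost).
    N13: 10+48 = 58 ≤ 80
    N15: 90+48 = 138 > 130
    N16: 90+48 = 138 > 130
Round 3 — N15, N16 trip offline.
  N15 sheds 138 MW to N12: 138 each.
    N12: 70+138 = 208 > 90
  N16 sheds 138 MW to N12: 138 each.
    N12: 208+138 = 346 > 90
Round 4 — N12 trips offline.
  N12 sheds 346 MW: no online neighbours, lost.
No further trips.

yes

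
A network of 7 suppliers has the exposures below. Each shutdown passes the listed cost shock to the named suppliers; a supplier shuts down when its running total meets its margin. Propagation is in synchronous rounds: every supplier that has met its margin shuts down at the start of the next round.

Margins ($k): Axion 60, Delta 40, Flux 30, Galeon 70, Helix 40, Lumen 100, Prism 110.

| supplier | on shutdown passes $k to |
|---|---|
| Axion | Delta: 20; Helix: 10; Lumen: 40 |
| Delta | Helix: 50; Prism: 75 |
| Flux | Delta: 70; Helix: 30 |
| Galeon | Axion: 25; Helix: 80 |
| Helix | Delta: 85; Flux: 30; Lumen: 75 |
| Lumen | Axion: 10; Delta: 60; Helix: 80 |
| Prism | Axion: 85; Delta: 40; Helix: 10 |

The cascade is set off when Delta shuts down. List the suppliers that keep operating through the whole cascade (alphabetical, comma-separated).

Round 1 — Delta shuts down (initial).
  Helix: +50 → 50 ≥ 40
  Prism: +75 → 75 < 110
Round 2 — Helix shuts down.
  Flux: +30 → 30 ≥ 30
  Lumen: +75 → 75 < 100
Round 3 — Flux shuts down.
No further shutdowns.

Axion, Galeon, Lumen, Prism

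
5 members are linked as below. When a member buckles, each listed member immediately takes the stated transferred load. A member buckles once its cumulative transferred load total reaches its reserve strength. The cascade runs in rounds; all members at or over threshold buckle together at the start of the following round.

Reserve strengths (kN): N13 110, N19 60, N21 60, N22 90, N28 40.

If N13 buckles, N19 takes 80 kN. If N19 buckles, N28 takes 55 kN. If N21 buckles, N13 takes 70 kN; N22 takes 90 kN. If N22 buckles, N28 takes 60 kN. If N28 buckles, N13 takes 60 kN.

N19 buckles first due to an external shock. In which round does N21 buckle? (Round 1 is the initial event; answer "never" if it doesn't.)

never

Round 1 — N19 buckles (initial).
  N28: +55 → 55 ≥ 40
Round 2 — N28 buckles.
  N13: +60 → 60 < 110
No further bucklings.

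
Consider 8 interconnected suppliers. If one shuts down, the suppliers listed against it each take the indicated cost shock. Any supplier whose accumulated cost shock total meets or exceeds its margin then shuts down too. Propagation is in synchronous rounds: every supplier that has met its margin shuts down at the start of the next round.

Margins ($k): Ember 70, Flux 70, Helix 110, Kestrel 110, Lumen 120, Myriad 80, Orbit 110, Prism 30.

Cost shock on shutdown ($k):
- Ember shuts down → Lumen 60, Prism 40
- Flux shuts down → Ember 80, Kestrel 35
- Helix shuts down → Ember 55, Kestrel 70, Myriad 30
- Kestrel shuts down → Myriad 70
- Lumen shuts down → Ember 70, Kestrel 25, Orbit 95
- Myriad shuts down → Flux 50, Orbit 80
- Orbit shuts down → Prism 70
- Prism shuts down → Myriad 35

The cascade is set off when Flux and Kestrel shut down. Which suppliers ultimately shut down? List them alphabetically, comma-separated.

Ember, Flux, Kestrel, Myriad, Prism

Round 1 — Flux, Kestrel shut down (initial).
  Ember: +80 → 80 ≥ 70
  Myriad: +70 → 70 < 80
Round 2 — Ember shuts down.
  Lumen: +60 → 60 < 120
  Prism: +40 → 40 ≥ 30
Round 3 — Prism shuts down.
  Myriad: +35 → 105 ≥ 80
Round 4 — Myriad shuts down.
  Orbit: +80 → 80 < 110
No further shutdowns.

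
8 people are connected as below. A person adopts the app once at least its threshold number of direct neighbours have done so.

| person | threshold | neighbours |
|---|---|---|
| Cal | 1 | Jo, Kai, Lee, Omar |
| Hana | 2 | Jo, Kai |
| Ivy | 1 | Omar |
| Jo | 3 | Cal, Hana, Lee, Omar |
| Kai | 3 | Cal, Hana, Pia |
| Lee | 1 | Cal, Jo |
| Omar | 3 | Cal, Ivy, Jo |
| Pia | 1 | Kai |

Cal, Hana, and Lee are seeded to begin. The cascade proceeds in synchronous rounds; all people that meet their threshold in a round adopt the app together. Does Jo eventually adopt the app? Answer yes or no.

yes

Round 1 — Cal, Hana, Lee adopt the app (initial).
Round 2 — checking thresholds:
  Jo: 3 of 4 neighbours ≥ 3, adopts the app.
  Kai: 2 of 3 neighbours < 3, not yet.
  Omar: 1 of 3 neighbours < 3, not yet.
Round 3 — no new adoptions; cascade stops.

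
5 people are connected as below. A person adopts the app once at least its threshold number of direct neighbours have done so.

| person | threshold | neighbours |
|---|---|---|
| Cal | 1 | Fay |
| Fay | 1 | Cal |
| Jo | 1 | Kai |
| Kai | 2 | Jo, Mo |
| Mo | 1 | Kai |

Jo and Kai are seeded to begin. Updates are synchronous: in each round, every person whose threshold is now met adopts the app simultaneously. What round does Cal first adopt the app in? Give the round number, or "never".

Round 1 — Jo, Kai adopt the app (initial).
Round 2 — checking thresholds:
  Mo: 1 of 1 neighbours ≥ 1, adopts the app.
Round 3 — no new adoptions; cascade stops.

never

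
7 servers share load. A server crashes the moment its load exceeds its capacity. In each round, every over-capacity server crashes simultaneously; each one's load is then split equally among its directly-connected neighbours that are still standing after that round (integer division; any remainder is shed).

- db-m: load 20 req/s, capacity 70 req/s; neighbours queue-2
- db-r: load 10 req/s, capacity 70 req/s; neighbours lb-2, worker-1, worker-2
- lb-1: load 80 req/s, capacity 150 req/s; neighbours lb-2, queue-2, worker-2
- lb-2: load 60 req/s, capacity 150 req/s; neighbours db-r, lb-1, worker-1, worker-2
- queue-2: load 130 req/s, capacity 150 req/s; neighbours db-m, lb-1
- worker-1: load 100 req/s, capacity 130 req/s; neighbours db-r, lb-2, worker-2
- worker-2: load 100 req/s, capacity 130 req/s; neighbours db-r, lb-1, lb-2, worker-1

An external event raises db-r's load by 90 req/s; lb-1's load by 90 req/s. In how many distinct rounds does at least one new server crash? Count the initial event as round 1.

Round 1 — db-r at 100 > 70; lb-1 at 170 > 150. db-r, lb-1 crash.
  db-r sheds 100 req/s to lb-2, worker-1, worker-2: 33 each (1 lost).
    lb-2: 60+33 = 93 ≤ 150
    worker-1: 100+33 = 133 > 130
    worker-2: 100+33 = 133 > 130
  lb-1 sheds 170 req/s to lb-2, queue-2, worker-2: 56 each (2 lost).
    lb-2: 93+56 = 149 ≤ 150
    queue-2: 130+56 = 186 > 150
    worker-2: 133+56 = 189 > 130
Round 2 — queue-2, worker-1, worker-2 crash.
  queue-2 sheds 186 req/s to db-m: 186 each.
    db-m: 20+186 = 206 > 70
  worker-1 sheds 133 req/s to lb-2: 133 each.
    lb-2: 149+133 = 282 > 150
  worker-2 sheds 189 req/s to lb-2: 189 each.
    lb-2: 282+189 = 471 > 150
Round 3 — db-m, lb-2 crash.
  db-m sheds 206 req/s: no online neighbours, lost.
  lb-2 sheds 471 req/s: no online neighbours, lost.
No further crashes.

3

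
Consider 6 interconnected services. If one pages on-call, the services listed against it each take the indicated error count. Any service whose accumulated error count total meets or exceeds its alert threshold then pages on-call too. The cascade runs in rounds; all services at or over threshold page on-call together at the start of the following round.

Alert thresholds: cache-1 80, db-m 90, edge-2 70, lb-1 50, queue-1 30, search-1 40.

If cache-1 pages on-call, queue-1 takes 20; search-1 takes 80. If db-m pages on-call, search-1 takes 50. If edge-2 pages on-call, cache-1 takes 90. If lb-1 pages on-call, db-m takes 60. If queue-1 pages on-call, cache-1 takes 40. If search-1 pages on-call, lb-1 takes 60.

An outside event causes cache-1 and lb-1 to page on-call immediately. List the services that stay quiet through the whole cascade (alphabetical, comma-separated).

Round 1 — cache-1, lb-1 page on-call (initial).
  db-m: +60 → 60 < 90
  queue-1: +20 → 20 < 30
  search-1: +80 → 80 ≥ 40
Round 2 — search-1 pages on-call.
No further pages.

db-m, edge-2, queue-1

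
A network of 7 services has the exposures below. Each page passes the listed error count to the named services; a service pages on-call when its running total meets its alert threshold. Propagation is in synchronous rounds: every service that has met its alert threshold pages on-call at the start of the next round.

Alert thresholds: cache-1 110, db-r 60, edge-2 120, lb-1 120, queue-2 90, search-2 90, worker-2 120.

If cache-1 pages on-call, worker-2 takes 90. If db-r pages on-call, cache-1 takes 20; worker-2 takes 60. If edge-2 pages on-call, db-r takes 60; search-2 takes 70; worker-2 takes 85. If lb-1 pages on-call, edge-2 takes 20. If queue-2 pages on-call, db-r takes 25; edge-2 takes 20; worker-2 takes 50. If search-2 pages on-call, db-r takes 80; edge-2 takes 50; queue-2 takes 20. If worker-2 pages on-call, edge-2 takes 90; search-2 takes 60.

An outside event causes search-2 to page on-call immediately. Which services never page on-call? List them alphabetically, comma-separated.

Round 1 — search-2 pages on-call (initial).
  db-r: +80 → 80 ≥ 60
  edge-2: +50 → 50 < 120
  queue-2: +20 → 20 < 90
Round 2 — db-r pages on-call.
  cache-1: +20 → 20 < 110
  worker-2: +60 → 60 < 120
No further pages.

cache-1, edge-2, lb-1, queue-2, worker-2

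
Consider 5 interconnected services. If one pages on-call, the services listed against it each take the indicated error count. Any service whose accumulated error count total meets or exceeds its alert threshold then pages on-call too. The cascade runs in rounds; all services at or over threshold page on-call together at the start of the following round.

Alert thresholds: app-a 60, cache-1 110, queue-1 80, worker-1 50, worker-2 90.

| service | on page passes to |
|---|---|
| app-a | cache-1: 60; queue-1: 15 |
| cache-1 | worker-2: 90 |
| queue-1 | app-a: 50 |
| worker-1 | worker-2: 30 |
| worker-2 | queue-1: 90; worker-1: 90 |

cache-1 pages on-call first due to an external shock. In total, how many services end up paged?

Round 1 — cache-1 pages on-call (initial).
  worker-2: +90 → 90 ≥ 90
Round 2 — worker-2 pages on-call.
  queue-1: +90 → 90 ≥ 80
  worker-1: +90 → 90 ≥ 50
Round 3 — queue-1, worker-1 page on-call.
  app-a: +50 → 50 < 60
No further pages.

4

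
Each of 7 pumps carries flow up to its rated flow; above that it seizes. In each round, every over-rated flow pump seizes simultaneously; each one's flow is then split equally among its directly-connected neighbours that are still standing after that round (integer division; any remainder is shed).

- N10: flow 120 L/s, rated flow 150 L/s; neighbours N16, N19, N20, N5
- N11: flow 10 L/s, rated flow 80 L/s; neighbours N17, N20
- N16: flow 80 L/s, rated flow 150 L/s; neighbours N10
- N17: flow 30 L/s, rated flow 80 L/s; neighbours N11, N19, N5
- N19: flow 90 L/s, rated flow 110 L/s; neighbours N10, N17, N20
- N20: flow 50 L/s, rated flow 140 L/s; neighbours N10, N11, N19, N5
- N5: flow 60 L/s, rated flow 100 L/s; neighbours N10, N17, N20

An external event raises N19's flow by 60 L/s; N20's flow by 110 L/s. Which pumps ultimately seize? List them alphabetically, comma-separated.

Round 1 — N19 at 150 > 110; N20 at 160 > 140. N19, N20 seize.
  N19 sheds 150 L/s to N10, N17: 75 each.
    N10: 120+75 = 195 > 150
    N17: 30+75 = 105 > 80
  N20 sheds 160 L/s to N10, N11, N5: 53 each (1 lost).
    N10: 195+53 = 248 > 150
    N11: 10+53 = 63 ≤ 80
    N5: 60+53 = 113 > 100
Round 2 — N10, N17, N5 seize.
  N10 sheds 248 L/s to N16: 248 each.
    N16: 80+248 = 328 > 150
  N17 sheds 105 L/s to N11: 105 each.
    N11: 63+105 = 168 > 80
  N5 sheds 113 L/s: no online neighbours, lost.
Round 3 — N11, N16 seize.
  N11 sheds 168 L/s: no online neighbours, lost.
  N16 sheds 328 L/s: no online neighbours, lost.
No further seizures.

N10, N11, N16, N17, N19, N20, N5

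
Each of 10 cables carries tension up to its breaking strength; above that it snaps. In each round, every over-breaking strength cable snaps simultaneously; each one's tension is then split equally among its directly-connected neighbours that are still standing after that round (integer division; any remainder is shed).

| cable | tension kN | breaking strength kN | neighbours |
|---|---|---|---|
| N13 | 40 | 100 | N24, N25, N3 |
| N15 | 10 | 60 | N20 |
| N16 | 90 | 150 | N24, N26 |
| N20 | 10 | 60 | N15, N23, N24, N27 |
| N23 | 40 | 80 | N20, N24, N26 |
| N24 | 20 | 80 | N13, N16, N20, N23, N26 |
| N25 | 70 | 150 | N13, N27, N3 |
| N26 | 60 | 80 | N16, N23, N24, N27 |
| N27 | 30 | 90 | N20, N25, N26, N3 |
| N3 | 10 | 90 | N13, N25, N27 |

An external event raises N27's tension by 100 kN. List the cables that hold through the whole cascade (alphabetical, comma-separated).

Round 1 — N27 at 130 > 90. N27 snaps.
  N27 sheds 130 kN to N20, N25, N26, N3: 32 each (2 lost).
    N20: 10+32 = 42 ≤ 60
    N25: 70+32 = 102 ≤ 150
    N26: 60+32 = 92 > 80
    N3: 10+32 = 42 ≤ 90
Round 2 — N26 snaps.
  N26 sheds 92 kN to N16, N23, N24: 30 each (2 lost).
    N16: 90+30 = 120 ≤ 150
    N23: 40+30 = 70 ≤ 80
    N24: 20+30 = 50 ≤ 80
No further breaks.

N13, N15, N16, N20, N23, N24, N25, N3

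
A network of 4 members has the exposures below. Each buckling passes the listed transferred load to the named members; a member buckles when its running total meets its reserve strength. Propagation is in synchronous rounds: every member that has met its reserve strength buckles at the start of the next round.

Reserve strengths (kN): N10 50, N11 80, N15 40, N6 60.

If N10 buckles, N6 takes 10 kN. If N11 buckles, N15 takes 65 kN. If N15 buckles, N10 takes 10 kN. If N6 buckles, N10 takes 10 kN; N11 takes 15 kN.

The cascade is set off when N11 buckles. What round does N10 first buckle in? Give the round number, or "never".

never

Round 1 — N11 buckles (initial).
  N15: +65 → 65 ≥ 40
Round 2 — N15 buckles.
  N10: +10 → 10 < 50
No further bucklings.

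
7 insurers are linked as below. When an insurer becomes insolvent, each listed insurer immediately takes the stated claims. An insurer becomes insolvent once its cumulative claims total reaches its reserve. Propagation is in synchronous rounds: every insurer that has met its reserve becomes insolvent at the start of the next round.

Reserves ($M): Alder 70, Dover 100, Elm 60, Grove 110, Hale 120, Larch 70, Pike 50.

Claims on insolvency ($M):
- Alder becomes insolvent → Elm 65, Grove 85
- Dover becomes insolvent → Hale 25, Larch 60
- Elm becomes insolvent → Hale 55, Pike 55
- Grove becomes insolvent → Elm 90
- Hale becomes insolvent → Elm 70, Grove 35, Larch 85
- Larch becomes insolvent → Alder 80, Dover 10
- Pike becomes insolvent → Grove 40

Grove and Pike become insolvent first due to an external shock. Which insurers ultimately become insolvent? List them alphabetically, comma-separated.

Elm, Grove, Pike

Round 1 — Grove, Pike become insolvent (initial).
  Elm: +90 → 90 ≥ 60
Round 2 — Elm becomes insolvent.
  Hale: +55 → 55 < 120
No further insolvencies.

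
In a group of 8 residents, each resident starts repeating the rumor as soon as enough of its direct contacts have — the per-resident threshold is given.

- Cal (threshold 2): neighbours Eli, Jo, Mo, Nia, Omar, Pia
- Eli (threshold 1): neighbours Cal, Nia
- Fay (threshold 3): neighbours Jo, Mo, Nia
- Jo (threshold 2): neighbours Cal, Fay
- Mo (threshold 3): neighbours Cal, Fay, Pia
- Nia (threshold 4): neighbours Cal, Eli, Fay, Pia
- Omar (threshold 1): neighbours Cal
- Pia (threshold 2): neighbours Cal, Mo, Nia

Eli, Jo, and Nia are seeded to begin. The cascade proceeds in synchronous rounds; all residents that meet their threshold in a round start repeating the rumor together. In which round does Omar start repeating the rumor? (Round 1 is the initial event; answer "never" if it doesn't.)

3

Round 1 — Eli, Jo, Nia start repeating the rumor (initial).
Round 2 — checking thresholds:
  Cal: 3 of 6 neighbours ≥ 2, starts repeating the rumor.
  Fay: 2 of 3 neighbours < 3, not yet.
  Pia: 1 of 3 neighbours < 2, not yet.
Round 3 — checking thresholds:
  Fay: 2 of 3 neighbours < 3, not yet.
  Mo: 1 of 3 neighbours < 3, not yet.
  Omar: 1 of 1 neighbours ≥ 1, starts repeating the rumor.
  Pia: 2 of 3 neighbours ≥ 2, starts repeating the rumor.
Round 4 — no new spreads; cascade stops.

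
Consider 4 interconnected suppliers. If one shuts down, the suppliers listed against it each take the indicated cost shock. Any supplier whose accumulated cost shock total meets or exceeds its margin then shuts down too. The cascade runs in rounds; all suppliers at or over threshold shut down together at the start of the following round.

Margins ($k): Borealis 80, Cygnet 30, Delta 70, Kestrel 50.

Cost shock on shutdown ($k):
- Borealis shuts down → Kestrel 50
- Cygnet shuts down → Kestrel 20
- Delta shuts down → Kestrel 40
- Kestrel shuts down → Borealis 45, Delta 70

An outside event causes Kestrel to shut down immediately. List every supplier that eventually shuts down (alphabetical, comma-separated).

Round 1 — Kestrel shuts down (initial).
  Borealis: +45 → 45 < 80
  Delta: +70 → 70 ≥ 70
Round 2 — Delta shuts down.
No further shutdowns.

Delta, Kestrel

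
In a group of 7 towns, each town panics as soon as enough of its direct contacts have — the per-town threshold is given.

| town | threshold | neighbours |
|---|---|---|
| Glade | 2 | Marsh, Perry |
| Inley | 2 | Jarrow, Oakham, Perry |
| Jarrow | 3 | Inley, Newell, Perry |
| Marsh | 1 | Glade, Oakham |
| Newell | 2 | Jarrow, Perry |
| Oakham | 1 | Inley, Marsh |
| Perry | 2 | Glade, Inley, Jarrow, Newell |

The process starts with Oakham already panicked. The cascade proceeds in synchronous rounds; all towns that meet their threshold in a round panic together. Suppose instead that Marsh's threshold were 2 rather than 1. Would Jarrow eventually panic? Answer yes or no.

no

With Marsh's threshold at 2:
Round 1 — Oakham panics (initial).
Round 2 — no new panics; cascade stops.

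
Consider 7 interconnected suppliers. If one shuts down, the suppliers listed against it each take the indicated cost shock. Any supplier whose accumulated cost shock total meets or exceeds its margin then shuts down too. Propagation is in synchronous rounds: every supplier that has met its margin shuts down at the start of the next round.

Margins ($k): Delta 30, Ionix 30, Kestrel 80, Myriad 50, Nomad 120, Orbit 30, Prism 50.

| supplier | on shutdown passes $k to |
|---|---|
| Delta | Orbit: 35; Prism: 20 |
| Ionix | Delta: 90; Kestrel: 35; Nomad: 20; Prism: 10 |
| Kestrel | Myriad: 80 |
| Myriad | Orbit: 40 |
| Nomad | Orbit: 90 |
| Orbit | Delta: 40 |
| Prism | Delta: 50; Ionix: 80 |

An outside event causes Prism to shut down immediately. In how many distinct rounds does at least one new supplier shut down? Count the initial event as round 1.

3

Round 1 — Prism shuts down (initial).
  Delta: +50 → 50 ≥ 30
  Ionix: +80 → 80 ≥ 30
Round 2 — Delta, Ionix shut down.
  Kestrel: +35 → 35 < 80
  Nomad: +20 → 20 < 120
  Orbit: +35 → 35 ≥ 30
Round 3 — Orbit shuts down.
No further shutdowns.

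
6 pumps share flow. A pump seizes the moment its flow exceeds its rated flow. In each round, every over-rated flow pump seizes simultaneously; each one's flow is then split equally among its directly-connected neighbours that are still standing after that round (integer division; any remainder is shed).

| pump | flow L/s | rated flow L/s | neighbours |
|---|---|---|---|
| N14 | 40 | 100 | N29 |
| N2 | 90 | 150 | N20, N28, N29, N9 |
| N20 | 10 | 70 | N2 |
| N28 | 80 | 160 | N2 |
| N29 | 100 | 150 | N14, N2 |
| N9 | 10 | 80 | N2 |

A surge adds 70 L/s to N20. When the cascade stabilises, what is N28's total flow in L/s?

136

Round 1 — N20 at 80 > 70. N20 seizes.
  N20 sheds 80 L/s to N2: 80 each.
    N2: 90+80 = 170 > 150
Round 2 — N2 seizes.
  N2 sheds 170 L/s to N28, N29, N9: 56 each (2 lost).
    N28: 80+56 = 136 ≤ 160
    N29: 100+56 = 156 > 150
    N9: 10+56 = 66 ≤ 80
Round 3 — N29 seizes.
  N29 sheds 156 L/s to N14: 156 each.
    N14: 40+156 = 196 > 100
Round 4 — N14 seizes.
  N14 sheds 196 L/s: no online neighbours, lost.
No further seizures.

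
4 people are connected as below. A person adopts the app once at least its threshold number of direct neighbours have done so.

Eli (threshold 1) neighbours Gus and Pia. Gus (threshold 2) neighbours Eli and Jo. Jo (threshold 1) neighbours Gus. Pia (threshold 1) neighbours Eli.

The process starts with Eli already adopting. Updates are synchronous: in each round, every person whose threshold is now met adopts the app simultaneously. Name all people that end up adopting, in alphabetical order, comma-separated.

Round 1 — Eli adopts the app (initial).
Round 2 — checking thresholds:
  Gus: 1 of 2 neighbours < 2, below threshold.
  Pia: 1 of 1 neighbours ≥ 1, adopts the app.
Round 3 — no new adoptions; cascade stops.

Eli, Pia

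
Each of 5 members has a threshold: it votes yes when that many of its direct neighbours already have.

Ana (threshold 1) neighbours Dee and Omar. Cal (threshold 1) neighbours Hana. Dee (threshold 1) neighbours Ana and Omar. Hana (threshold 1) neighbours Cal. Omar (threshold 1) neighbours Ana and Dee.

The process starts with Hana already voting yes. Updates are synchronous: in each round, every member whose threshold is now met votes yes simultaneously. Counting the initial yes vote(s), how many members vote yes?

Round 1 — Hana votes yes (initial).
Round 2 — checking thresholds:
  Cal: 1 of 1 neighbours ≥ 1, votes yes.
Round 3 — no new yes votes; cascade stops.

2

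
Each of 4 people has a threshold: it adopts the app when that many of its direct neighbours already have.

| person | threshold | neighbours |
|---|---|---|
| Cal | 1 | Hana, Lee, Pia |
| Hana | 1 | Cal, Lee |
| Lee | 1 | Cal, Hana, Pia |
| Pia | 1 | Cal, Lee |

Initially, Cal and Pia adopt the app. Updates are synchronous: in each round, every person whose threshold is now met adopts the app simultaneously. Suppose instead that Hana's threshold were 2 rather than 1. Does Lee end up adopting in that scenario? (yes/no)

yes

With Hana's threshold at 2:
Round 1 — Cal, Pia adopt the app (initial).
Round 2 — checking thresholds:
  Hana: 1 of 2 neighbours < 2, not yet.
  Lee: 2 of 3 neighbours ≥ 1, adopts the app.
Round 3 — checking thresholds:
  Hana: 2 of 2 neighbours ≥ 2, adopts the app.
Round 4 — no new adoptions; cascade stops.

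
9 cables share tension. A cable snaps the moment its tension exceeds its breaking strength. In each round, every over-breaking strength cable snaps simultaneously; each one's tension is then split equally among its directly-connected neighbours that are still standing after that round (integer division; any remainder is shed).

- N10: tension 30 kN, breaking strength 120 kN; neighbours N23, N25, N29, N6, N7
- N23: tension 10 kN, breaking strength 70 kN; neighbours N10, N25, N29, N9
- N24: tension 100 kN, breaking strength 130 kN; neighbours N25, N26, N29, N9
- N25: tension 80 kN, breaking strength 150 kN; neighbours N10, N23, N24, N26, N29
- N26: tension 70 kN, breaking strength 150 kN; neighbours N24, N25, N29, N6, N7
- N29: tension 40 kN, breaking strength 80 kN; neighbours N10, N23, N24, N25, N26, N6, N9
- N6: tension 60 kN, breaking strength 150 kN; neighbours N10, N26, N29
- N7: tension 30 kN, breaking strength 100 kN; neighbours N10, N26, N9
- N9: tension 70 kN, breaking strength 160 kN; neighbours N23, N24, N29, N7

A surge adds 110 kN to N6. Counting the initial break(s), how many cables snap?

2

Round 1 — N6 at 170 > 150. N6 snaps.
  N6 sheds 170 kN to N10, N26, N29: 56 each (2 lost).
    N10: 30+56 = 86 ≤ 120
    N26: 70+56 = 126 ≤ 150
    N29: 40+56 = 96 > 80
Round 2 — N29 snaps.
  N29 sheds 96 kN to N10, N23, N24, N25, N26, N9: 16 each.
    N10: 86+16 = 102 ≤ 120
    N23: 10+16 = 26 ≤ 70
    N24: 100+16 = 116 ≤ 130
    N25: 80+16 = 96 ≤ 150
    N26: 126+16 = 142 ≤ 150
    N9: 70+16 = 86 ≤ 160
No further breaks.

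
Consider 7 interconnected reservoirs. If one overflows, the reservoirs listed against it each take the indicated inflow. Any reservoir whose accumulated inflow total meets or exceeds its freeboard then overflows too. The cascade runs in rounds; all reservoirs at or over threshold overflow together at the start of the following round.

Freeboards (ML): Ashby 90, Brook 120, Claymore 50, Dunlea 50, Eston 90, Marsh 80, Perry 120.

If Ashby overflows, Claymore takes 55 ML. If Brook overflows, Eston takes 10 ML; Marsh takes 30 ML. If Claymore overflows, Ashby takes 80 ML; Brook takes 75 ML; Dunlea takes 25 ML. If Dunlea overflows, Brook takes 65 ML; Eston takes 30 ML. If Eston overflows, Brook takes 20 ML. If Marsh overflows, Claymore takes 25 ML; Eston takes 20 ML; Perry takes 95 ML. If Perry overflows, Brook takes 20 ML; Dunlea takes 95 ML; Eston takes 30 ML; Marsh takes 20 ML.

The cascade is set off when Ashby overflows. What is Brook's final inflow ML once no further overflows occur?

Round 1 — Ashby overflows (initial).
  Claymore: +55 → 55 ≥ 50
Round 2 — Claymore overflows.
  Brook: +75 → 75 < 120
  Dunlea: +25 → 25 < 50
No further overflows.

75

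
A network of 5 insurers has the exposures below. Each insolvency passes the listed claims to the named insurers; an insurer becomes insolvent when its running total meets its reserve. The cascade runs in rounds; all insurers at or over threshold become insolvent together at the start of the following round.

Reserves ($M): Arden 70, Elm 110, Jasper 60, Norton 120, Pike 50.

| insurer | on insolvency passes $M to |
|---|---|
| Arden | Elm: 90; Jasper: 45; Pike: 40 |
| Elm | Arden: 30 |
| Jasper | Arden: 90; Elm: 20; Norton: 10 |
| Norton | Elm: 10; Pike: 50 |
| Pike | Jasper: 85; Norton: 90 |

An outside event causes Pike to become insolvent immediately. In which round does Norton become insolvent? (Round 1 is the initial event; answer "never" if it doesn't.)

never

Round 1 — Pike becomes insolvent (initial).
  Jasper: +85 → 85 ≥ 60
  Norton: +90 → 90 < 120
Round 2 — Jasper becomes insolvent.
  Arden: +90 → 90 ≥ 70
  Elm: +20 → 20 < 110
  Norton: +10 → 100 < 120
Round 3 — Arden becomes insolvent.
  Elm: +90 → 110 ≥ 110
Round 4 — Elm becomes insolvent.
No further insolvencies.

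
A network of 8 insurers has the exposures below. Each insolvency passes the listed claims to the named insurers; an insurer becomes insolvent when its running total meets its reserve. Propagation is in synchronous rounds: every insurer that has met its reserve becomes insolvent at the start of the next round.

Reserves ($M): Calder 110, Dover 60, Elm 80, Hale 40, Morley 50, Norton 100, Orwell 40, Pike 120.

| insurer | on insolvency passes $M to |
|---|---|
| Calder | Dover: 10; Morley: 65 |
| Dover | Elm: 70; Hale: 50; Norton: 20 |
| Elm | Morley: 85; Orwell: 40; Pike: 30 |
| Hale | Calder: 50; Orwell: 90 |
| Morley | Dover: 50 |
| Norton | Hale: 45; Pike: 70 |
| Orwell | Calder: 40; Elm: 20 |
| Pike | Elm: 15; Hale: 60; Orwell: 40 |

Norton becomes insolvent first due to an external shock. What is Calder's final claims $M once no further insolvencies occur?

Round 1 — Norton becomes insolvent (initial).
  Hale: +45 → 45 ≥ 40
  Pike: +70 → 70 < 120
Round 2 — Hale becomes insolvent.
  Calder: +50 → 50 < 110
  Orwell: +90 → 90 ≥ 40
Round 3 — Orwell becomes insolvent.
  Calder: +40 → 90 < 110
  Elm: +20 → 20 < 80
No further insolvencies.

90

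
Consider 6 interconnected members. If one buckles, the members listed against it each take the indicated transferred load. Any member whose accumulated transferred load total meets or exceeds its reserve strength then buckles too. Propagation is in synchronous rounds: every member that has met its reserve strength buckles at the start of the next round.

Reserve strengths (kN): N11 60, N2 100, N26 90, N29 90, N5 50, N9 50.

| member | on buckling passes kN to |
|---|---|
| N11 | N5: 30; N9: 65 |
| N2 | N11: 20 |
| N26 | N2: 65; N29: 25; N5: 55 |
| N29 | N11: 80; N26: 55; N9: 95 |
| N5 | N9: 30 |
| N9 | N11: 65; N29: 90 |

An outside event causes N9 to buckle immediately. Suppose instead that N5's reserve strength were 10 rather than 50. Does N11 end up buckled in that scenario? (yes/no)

With N5's reserve strength at 10:
Round 1 — N9 buckles (initial).
  N11: +65 → 65 ≥ 60
  N29: +90 → 90 ≥ 90
Round 2 — N11, N29 buckle.
  N26: +55 → 55 < 90
  N5: +30 → 30 ≥ 10
Round 3 — N5 buckles.
No further bucklings.

yes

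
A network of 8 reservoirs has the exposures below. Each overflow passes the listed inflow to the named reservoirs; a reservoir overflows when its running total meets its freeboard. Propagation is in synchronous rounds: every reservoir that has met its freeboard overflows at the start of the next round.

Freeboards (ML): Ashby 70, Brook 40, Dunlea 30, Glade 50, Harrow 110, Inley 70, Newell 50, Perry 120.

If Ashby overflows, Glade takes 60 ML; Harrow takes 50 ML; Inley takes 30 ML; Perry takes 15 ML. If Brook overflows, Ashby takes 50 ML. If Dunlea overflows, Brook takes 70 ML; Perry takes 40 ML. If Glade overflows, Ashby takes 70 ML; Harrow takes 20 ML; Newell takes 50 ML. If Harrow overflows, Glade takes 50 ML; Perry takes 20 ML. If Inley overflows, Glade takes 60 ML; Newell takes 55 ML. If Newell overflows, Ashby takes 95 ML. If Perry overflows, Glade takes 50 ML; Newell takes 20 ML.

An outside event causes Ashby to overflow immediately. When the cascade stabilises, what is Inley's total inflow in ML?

Round 1 — Ashby overflows (initial).
  Glade: +60 → 60 ≥ 50
  Harrow: +50 → 50 < 110
  Inley: +30 → 30 < 70
  Perry: +15 → 15 < 120
Round 2 — Glade overflows.
  Harrow: +20 → 70 < 110
  Newell: +50 → 50 ≥ 50
Round 3 — Newell overflows.
No further overflows.

30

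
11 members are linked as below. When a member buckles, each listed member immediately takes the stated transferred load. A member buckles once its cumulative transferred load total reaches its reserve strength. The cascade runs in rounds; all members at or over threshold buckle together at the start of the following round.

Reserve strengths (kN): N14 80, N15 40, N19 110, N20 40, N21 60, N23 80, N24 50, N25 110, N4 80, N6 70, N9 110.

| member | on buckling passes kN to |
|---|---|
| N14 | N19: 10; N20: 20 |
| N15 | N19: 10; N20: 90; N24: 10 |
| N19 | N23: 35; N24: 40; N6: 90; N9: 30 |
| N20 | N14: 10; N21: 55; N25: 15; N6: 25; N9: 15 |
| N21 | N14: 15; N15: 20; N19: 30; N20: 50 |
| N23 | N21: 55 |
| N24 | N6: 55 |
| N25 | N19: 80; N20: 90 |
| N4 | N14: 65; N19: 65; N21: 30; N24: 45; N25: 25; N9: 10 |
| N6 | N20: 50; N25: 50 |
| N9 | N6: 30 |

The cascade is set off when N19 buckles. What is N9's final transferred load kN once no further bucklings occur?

45

Round 1 — N19 buckles (initial).
  N23: +35 → 35 < 80
  N24: +40 → 40 < 50
  N6: +90 → 90 ≥ 70
  N9: +30 → 30 < 110
Round 2 — N6 buckles.
  N20: +50 → 50 ≥ 40
  N25: +50 → 50 < 110
Round 3 — N20 buckles.
  N14: +10 → 10 < 80
  N21: +55 → 55 < 60
  N25: +15 → 65 < 110
  N9: +15 → 45 < 110
No further bucklings.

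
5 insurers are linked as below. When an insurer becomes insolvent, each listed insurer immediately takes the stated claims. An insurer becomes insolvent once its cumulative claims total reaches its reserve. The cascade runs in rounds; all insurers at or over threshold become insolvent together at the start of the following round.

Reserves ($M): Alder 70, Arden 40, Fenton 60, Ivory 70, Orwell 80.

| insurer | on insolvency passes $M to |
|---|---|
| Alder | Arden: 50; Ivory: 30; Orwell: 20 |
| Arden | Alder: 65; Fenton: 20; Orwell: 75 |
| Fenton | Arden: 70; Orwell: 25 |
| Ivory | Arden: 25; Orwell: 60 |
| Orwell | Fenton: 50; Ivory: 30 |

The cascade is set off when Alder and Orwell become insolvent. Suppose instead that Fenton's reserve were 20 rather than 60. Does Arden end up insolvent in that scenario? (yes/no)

yes

With Fenton's reserve at 20:
Round 1 — Alder, Orwell become insolvent (initial).
  Arden: +50 → 50 ≥ 40
  Fenton: +50 → 50 ≥ 20
  Ivory: +30+30 → 60 < 70
Round 2 — Arden, Fenton become insolvent.
No further insolvencies.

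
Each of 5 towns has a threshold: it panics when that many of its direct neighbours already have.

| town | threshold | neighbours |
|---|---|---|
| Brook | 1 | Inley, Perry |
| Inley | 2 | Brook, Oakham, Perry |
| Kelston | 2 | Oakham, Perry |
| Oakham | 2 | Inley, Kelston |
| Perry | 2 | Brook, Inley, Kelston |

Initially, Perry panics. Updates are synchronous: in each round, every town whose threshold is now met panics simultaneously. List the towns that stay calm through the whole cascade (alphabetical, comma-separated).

Kelston, Oakham

Round 1 — Perry panics (initial).
Round 2 — checking thresholds:
  Brook: 1 of 2 neighbours ≥ 1, panics.
  Inley: 1 of 3 neighbours < 2, holds.
  Kelston: 1 of 2 neighbours < 2, holds.
Round 3 — checking thresholds:
  Inley: 2 of 3 neighbours ≥ 2, panics.
  Kelston: 1 of 2 neighbours < 2, holds.
Round 4 — no new panics; cascade stops.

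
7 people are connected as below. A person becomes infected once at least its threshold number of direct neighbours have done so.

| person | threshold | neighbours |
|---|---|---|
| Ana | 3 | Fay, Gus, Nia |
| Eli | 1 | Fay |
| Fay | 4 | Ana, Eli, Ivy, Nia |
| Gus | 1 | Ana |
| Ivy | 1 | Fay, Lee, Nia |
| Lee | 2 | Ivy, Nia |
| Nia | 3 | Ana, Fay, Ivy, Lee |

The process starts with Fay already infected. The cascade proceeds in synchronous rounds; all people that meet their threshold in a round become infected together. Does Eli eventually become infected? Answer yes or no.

Round 1 — Fay becomes infected (initial).
Round 2 — checking thresholds:
  Ana: 1 of 3 neighbours < 3, below threshold.
  Eli: 1 of 1 neighbours ≥ 1, becomes infected.
  Ivy: 1 of 3 neighbours ≥ 1, becomes infected.
  Nia: 1 of 4 neighbours < 3, below threshold.
Round 3 — no new infections; cascade stops.

yes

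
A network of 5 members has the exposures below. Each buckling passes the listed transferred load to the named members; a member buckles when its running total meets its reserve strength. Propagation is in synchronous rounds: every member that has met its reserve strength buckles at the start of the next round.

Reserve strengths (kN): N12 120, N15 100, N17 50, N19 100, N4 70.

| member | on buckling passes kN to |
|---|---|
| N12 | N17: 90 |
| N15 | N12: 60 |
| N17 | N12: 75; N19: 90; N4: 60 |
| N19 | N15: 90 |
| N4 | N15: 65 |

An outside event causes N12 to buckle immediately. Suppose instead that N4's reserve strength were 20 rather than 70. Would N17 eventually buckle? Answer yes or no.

With N4's reserve strength at 20:
Round 1 — N12 buckles (initial).
  N17: +90 → 90 ≥ 50
Round 2 — N17 buckles.
  N19: +90 → 90 < 100
  N4: +60 → 60 ≥ 20
Round 3 — N4 buckles.
  N15: +65 → 65 < 100
No further bucklings.

yes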